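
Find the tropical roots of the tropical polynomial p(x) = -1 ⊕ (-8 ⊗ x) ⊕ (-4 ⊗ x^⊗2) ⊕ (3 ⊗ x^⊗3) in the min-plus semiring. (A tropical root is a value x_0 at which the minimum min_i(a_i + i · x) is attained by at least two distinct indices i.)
Roots: {-7, -4, 7}

Each tropical root is a break point of the lower envelope of the lines y = a_i + i · x (there are 4 lines, with slopes 0, 1, ..., 3). Only the lines that attain the minimum somewhere contribute to roots; other lines are dominated. Here the surviving (envelope) indices are i = 3, i = 2, i = 1, i = 0.
Intersections between consecutive envelope lines give the roots: for adjacent envelope indices i < j the intersection is x = (a_i − a_j) / (j − i). Reading off the sorted break points: {-7, -4, 7}.
Verification: at each break x_0, at least two indices attain the minimum of min_i(a_i + i · x_0).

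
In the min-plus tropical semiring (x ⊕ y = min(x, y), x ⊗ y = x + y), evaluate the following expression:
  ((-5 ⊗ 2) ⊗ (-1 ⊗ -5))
((-5 ⊗ 2) ⊗ (-1 ⊗ -5)) = -9

Expand innermost to outermost. Recall ⊕ takes the minimum of its arguments and ⊗ takes their sum. Working out the expression ((-5 ⊗ 2) ⊗ (-1 ⊗ -5)) gives -9.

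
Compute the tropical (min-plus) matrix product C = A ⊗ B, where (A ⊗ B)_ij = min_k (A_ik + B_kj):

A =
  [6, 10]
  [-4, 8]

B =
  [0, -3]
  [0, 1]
A ⊗ B =
  [6, 3]
  [-4, -7]

Apply the min-plus product entry-by-entry:
  C[0][0] = min over k of (A[0][0] + B[0][0] = 6 + 0 = 6, A[0][1] + B[1][0] = 10 + 0 = 10) = 6 (attained at k = 0)
  C[0][1] = min over k of (A[0][0] + B[0][1] = 6 + -3 = 3, A[0][1] + B[1][1] = 10 + 1 = 11) = 3 (attained at k = 0)
  C[1][0] = min over k of (A[1][0] + B[0][0] = -4 + 0 = -4, A[1][1] + B[1][0] = 8 + 0 = 8) = -4 (attained at k = 0)
  C[1][1] = min over k of (A[1][0] + B[0][1] = -4 + -3 = -7, A[1][1] + B[1][1] = 8 + 1 = 9) = -7 (attained at k = 0)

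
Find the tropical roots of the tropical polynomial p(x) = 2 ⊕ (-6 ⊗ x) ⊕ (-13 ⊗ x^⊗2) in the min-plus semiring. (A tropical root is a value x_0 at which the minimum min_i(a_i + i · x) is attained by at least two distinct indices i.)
Roots: {7, 8}

Each tropical root is a break point of the lower envelope of the lines y = a_i + i · x (there are 3 lines, with slopes 0, 1, ..., 2). Only the lines that attain the minimum somewhere contribute to roots; other lines are dominated. Here the surviving (envelope) indices are i = 2, i = 1, i = 0.
Intersections between consecutive envelope lines give the roots: for adjacent envelope indices i < j the intersection is x = (a_i − a_j) / (j − i). Reading off the sorted break points: {7, 8}.
Verification: at each break x_0, at least two indices attain the minimum of min_i(a_i + i · x_0).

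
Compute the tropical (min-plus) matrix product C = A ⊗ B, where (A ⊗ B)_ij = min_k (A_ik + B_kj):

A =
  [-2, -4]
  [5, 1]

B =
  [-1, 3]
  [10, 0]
A ⊗ B =
  [-3, -4]
  [4, 1]

Apply the min-plus product entry-by-entry:
  C[0][0] = min over k of (A[0][0] + B[0][0] = -2 + -1 = -3, A[0][1] + B[1][0] = -4 + 10 = 6) = -3 (attained at k = 0)
  C[0][1] = min over k of (A[0][0] + B[0][1] = -2 + 3 = 1, A[0][1] + B[1][1] = -4 + 0 = -4) = -4 (attained at k = 1)
  C[1][0] = min over k of (A[1][0] + B[0][0] = 5 + -1 = 4, A[1][1] + B[1][0] = 1 + 10 = 11) = 4 (attained at k = 0)
  C[1][1] = min over k of (A[1][0] + B[0][1] = 5 + 3 = 8, A[1][1] + B[1][1] = 1 + 0 = 1) = 1 (attained at k = 1)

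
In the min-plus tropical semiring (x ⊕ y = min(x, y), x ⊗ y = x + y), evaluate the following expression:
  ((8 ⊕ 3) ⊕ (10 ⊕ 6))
((8 ⊕ 3) ⊕ (10 ⊕ 6)) = 3

Expand innermost to outermost. Recall ⊕ takes the minimum of its arguments and ⊗ takes their sum. Working out the expression ((8 ⊕ 3) ⊕ (10 ⊕ 6)) gives 3.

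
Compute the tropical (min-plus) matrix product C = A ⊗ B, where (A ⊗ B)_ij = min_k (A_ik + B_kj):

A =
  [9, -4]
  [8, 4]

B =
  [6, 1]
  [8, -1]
A ⊗ B =
  [4, -5]
  [12, 3]

Apply the min-plus product entry-by-entry:
  C[0][0] = min over k of (A[0][0] + B[0][0] = 9 + 6 = 15, A[0][1] + B[1][0] = -4 + 8 = 4) = 4 (attained at k = 1)
  C[0][1] = min over k of (A[0][0] + B[0][1] = 9 + 1 = 10, A[0][1] + B[1][1] = -4 + -1 = -5) = -5 (attained at k = 1)
  C[1][0] = min over k of (A[1][0] + B[0][0] = 8 + 6 = 14, A[1][1] + B[1][0] = 4 + 8 = 12) = 12 (attained at k = 1)
  C[1][1] = min over k of (A[1][0] + B[0][1] = 8 + 1 = 9, A[1][1] + B[1][1] = 4 + -1 = 3) = 3 (attained at k = 1)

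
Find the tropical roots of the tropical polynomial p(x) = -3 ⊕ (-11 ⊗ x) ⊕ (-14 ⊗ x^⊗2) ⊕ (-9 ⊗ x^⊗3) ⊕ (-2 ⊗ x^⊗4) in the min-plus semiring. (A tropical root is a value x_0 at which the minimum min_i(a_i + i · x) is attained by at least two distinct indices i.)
Roots: {-7, -5, 3, 8}

Each tropical root is a break point of the lower envelope of the lines y = a_i + i · x (there are 5 lines, with slopes 0, 1, ..., 4). Only the lines that attain the minimum somewhere contribute to roots; other lines are dominated. Here the surviving (envelope) indices are i = 4, i = 3, i = 2, i = 1, i = 0.
Intersections between consecutive envelope lines give the roots: for adjacent envelope indices i < j the intersection is x = (a_i − a_j) / (j − i). Reading off the sorted break points: {-7, -5, 3, 8}.
Verification: at each break x_0, at least two indices attain the minimum of min_i(a_i + i · x_0).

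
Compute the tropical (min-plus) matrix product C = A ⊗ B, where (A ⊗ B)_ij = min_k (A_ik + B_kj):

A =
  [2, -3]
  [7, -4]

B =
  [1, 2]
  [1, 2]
A ⊗ B =
  [-2, -1]
  [-3, -2]

Apply the min-plus product entry-by-entry:
  C[0][0] = min over k of (A[0][0] + B[0][0] = 2 + 1 = 3, A[0][1] + B[1][0] = -3 + 1 = -2) = -2 (attained at k = 1)
  C[0][1] = min over k of (A[0][0] + B[0][1] = 2 + 2 = 4, A[0][1] + B[1][1] = -3 + 2 = -1) = -1 (attained at k = 1)
  C[1][0] = min over k of (A[1][0] + B[0][0] = 7 + 1 = 8, A[1][1] + B[1][0] = -4 + 1 = -3) = -3 (attained at k = 1)
  C[1][1] = min over k of (A[1][0] + B[0][1] = 7 + 2 = 9, A[1][1] + B[1][1] = -4 + 2 = -2) = -2 (attained at k = 1)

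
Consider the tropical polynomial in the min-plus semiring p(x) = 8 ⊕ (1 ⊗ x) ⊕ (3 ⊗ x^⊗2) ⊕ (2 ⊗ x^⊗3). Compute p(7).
p(7) = 8

A tropical monomial a ⊗ x^⊗i evaluates to a + i · x. Evaluating each term at x = 7:
  Term 0 contributes 8 + 0 · 7 = 8
  Term 1 contributes 1 + 1 · 7 = 8
  Term 2 contributes 3 + 2 · 7 = 17
  Term 3 contributes 2 + 3 · 7 = 23
p(7) = ⊕ of these = min[8, 8, 17, 23] = 8.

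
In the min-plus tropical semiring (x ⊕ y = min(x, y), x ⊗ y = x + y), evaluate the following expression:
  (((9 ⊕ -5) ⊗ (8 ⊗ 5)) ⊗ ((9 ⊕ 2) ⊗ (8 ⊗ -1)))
(((9 ⊕ -5) ⊗ (8 ⊗ 5)) ⊗ ((9 ⊕ 2) ⊗ (8 ⊗ -1))) = 17

Expand innermost to outermost. Recall ⊕ takes the minimum of its arguments and ⊗ takes their sum. Working out the expression (((9 ⊕ -5) ⊗ (8 ⊗ 5)) ⊗ ((9 ⊕ 2) ⊗ (8 ⊗ -1))) gives 17.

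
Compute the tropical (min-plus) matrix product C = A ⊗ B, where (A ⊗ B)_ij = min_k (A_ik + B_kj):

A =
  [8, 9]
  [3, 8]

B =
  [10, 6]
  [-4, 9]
A ⊗ B =
  [5, 14]
  [4, 9]

Apply the min-plus product entry-by-entry:
  C[0][0] = min over k of (A[0][0] + B[0][0] = 8 + 10 = 18, A[0][1] + B[1][0] = 9 + -4 = 5) = 5 (attained at k = 1)
  C[0][1] = min over k of (A[0][0] + B[0][1] = 8 + 6 = 14, A[0][1] + B[1][1] = 9 + 9 = 18) = 14 (attained at k = 0)
  C[1][0] = min over k of (A[1][0] + B[0][0] = 3 + 10 = 13, A[1][1] + B[1][0] = 8 + -4 = 4) = 4 (attained at k = 1)
  C[1][1] = min over k of (A[1][0] + B[0][1] = 3 + 6 = 9, A[1][1] + B[1][1] = 8 + 9 = 17) = 9 (attained at k = 0)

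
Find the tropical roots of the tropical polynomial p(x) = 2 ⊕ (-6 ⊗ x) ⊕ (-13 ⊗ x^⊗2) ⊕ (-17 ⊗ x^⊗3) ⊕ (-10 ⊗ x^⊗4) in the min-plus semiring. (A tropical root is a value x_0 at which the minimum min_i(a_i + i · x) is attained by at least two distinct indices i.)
Roots: {-7, 4, 7, 8}

Each tropical root is a break point of the lower envelope of the lines y = a_i + i · x (there are 5 lines, with slopes 0, 1, ..., 4). Only the lines that attain the minimum somewhere contribute to roots; other lines are dominated. Here the surviving (envelope) indices are i = 4, i = 3, i = 2, i = 1, i = 0.
Intersections between consecutive envelope lines give the roots: for adjacent envelope indices i < j the intersection is x = (a_i − a_j) / (j − i). Reading off the sorted break points: {-7, 4, 7, 8}.
Verification: at each break x_0, at least two indices attain the minimum of min_i(a_i + i · x_0).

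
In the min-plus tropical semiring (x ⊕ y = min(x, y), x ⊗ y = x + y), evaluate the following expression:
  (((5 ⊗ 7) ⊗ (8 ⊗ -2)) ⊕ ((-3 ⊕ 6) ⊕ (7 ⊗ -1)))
(((5 ⊗ 7) ⊗ (8 ⊗ -2)) ⊕ ((-3 ⊕ 6) ⊕ (7 ⊗ -1))) = -3

Expand innermost to outermost. Recall ⊕ takes the minimum of its arguments and ⊗ takes their sum. Working out the expression (((5 ⊗ 7) ⊗ (8 ⊗ -2)) ⊕ ((-3 ⊕ 6) ⊕ (7 ⊗ -1))) gives -3.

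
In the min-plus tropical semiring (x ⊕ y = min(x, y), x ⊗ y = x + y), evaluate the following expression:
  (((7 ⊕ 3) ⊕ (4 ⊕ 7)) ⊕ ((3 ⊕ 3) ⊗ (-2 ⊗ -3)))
(((7 ⊕ 3) ⊕ (4 ⊕ 7)) ⊕ ((3 ⊕ 3) ⊗ (-2 ⊗ -3))) = -2

Expand innermost to outermost. Recall ⊕ takes the minimum of its arguments and ⊗ takes their sum. Working out the expression (((7 ⊕ 3) ⊕ (4 ⊕ 7)) ⊕ ((3 ⊕ 3) ⊗ (-2 ⊗ -3))) gives -2.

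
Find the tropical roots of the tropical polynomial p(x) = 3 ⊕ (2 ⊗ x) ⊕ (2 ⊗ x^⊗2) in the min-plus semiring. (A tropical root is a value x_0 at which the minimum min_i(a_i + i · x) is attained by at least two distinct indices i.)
Roots: {0, 1}

Each tropical root is a break point of the lower envelope of the lines y = a_i + i · x (there are 3 lines, with slopes 0, 1, ..., 2). Only the lines that attain the minimum somewhere contribute to roots; other lines are dominated. Here the surviving (envelope) indices are i = 2, i = 1, i = 0.
Intersections between consecutive envelope lines give the roots: for adjacent envelope indices i < j the intersection is x = (a_i − a_j) / (j − i). Reading off the sorted break points: {0, 1}.
Verification: at each break x_0, at least two indices attain the minimum of min_i(a_i + i · x_0).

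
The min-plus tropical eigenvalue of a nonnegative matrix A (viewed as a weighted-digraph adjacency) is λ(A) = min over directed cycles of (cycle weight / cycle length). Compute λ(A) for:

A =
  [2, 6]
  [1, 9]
λ(A) = 2

Enumerate directed cycles and compute their means (weight / length). Sample:
  cycle 0 → 0: weight = 2, length = 1, mean = 2/1 ≈ 2.000
  cycle 1 → 1: weight = 9, length = 1, mean = 9/1 ≈ 9.000
  cycle 0 → 1 → 0: weight = 7, length = 2, mean = 7/2 ≈ 3.500
  cycle 1 → 0 → 1: weight = 7, length = 2, mean = 7/2 ≈ 3.500
Minimum mean = 2.000, attained e.g. along the cycle 0 → 0 with weight 2 and length 1. So λ(A) = 2/1 = 2.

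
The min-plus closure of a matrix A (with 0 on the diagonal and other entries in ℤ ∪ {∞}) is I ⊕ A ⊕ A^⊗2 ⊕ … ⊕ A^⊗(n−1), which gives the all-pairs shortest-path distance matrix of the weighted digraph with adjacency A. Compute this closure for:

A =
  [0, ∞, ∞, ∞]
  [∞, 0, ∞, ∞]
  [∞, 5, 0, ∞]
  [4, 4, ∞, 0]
Closure =
  [0, ∞, ∞, ∞]
  [∞, 0, ∞, ∞]
  [∞, 5, 0, ∞]
  [4, 4, ∞, 0]

This is the Floyd-Warshall all-pairs shortest-path computation. For each intermediate vertex k = 0, 1, …, 3, update dist[i][j] ← min(dist[i][j], dist[i][k] + dist[k][j]). The final matrix gives, for each (i, j), the minimum total weight of any directed path from i to j (possibly empty when i = j).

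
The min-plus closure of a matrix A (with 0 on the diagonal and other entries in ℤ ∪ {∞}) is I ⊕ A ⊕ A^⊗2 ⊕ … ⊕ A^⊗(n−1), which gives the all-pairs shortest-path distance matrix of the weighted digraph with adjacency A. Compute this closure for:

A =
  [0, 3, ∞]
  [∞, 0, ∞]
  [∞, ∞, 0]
Closure =
  [0, 3, ∞]
  [∞, 0, ∞]
  [∞, ∞, 0]

This is the Floyd-Warshall all-pairs shortest-path computation. For each intermediate vertex k = 0, 1, …, 2, update dist[i][j] ← min(dist[i][j], dist[i][k] + dist[k][j]). The final matrix gives, for each (i, j), the minimum total weight of any directed path from i to j (possibly empty when i = j).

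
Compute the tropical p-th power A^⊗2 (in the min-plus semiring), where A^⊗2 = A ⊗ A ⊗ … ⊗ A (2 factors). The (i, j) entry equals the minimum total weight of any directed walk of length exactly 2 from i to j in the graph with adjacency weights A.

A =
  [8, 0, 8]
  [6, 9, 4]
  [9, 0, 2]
A^⊗2 =
  [6, 8, 4]
  [13, 4, 6]
  [6, 2, 4]

Each entry (A^⊗2)_ij equals the minimum over all length-2 walks i = v_0 → v_1 → … → v_2 = j of Σ_t A[v_t][v_{t+1}]. For example, for (i, j) = (0, 2) we minimise over 3 possible intermediate vertex sequences; the minimum is 4, attained along the walk 0 → 1 → 2.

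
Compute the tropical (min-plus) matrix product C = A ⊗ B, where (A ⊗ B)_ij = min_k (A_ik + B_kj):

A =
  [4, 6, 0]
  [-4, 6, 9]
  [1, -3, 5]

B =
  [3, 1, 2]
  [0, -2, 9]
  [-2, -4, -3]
A ⊗ B =
  [-2, -4, -3]
  [-1, -3, -2]
  [-3, -5, 2]

Apply the min-plus product entry-by-entry:
  C[0][0] = min over k of (A[0][0] + B[0][0] = 4 + 3 = 7, A[0][1] + B[1][0] = 6 + 0 = 6, A[0][2] + B[2][0] = 0 + -2 = -2) = -2 (attained at k = 2)
  C[0][1] = min over k of (A[0][0] + B[0][1] = 4 + 1 = 5, A[0][1] + B[1][1] = 6 + -2 = 4, A[0][2] + B[2][1] = 0 + -4 = -4) = -4 (attained at k = 2)
  C[0][2] = min over k of (A[0][0] + B[0][2] = 4 + 2 = 6, A[0][1] + B[1][2] = 6 + 9 = 15, A[0][2] + B[2][2] = 0 + -3 = -3) = -3 (attained at k = 2)
  C[1][0] = min over k of (A[1][0] + B[0][0] = -4 + 3 = -1, A[1][1] + B[1][0] = 6 + 0 = 6, A[1][2] + B[2][0] = 9 + -2 = 7) = -1 (attained at k = 0)
  C[1][1] = min over k of (A[1][0] + B[0][1] = -4 + 1 = -3, A[1][1] + B[1][1] = 6 + -2 = 4, A[1][2] + B[2][1] = 9 + -4 = 5) = -3 (attained at k = 0)
  C[1][2] = min over k of (A[1][0] + B[0][2] = -4 + 2 = -2, A[1][1] + B[1][2] = 6 + 9 = 15, A[1][2] + B[2][2] = 9 + -3 = 6) = -2 (attained at k = 0)
  C[2][0] = min over k of (A[2][0] + B[0][0] = 1 + 3 = 4, A[2][1] + B[1][0] = -3 + 0 = -3, A[2][2] + B[2][0] = 5 + -2 = 3) = -3 (attained at k = 1)
  C[2][1] = min over k of (A[2][0] + B[0][1] = 1 + 1 = 2, A[2][1] + B[1][1] = -3 + -2 = -5, A[2][2] + B[2][1] = 5 + -4 = 1) = -5 (attained at k = 1)
  C[2][2] = min over k of (A[2][0] + B[0][2] = 1 + 2 = 3, A[2][1] + B[1][2] = -3 + 9 = 6, A[2][2] + B[2][2] = 5 + -3 = 2) = 2 (attained at k = 2)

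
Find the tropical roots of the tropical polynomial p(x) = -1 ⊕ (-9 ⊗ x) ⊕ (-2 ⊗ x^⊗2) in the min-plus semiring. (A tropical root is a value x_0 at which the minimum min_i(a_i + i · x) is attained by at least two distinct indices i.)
Roots: {-7, 8}

Each tropical root is a break point of the lower envelope of the lines y = a_i + i · x (there are 3 lines, with slopes 0, 1, ..., 2). Only the lines that attain the minimum somewhere contribute to roots; other lines are dominated. Here the surviving (envelope) indices are i = 2, i = 1, i = 0.
Intersections between consecutive envelope lines give the roots: for adjacent envelope indices i < j the intersection is x = (a_i − a_j) / (j − i). Reading off the sorted break points: {-7, 8}.
Verification: at each break x_0, at least two indices attain the minimum of min_i(a_i + i · x_0).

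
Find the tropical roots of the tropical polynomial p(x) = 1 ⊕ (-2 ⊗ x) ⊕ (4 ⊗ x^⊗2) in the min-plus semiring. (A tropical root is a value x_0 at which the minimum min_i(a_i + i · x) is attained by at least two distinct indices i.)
Roots: {-6, 3}

Each tropical root is a break point of the lower envelope of the lines y = a_i + i · x (there are 3 lines, with slopes 0, 1, ..., 2). Only the lines that attain the minimum somewhere contribute to roots; other lines are dominated. Here the surviving (envelope) indices are i = 2, i = 1, i = 0.
Intersections between consecutive envelope lines give the roots: for adjacent envelope indices i < j the intersection is x = (a_i − a_j) / (j − i). Reading off the sorted break points: {-6, 3}.
Verification: at each break x_0, at least two indices attain the minimum of min_i(a_i + i · x_0).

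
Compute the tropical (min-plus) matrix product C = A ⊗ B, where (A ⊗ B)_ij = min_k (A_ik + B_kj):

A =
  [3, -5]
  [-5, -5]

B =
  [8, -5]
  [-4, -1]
A ⊗ B =
  [-9, -6]
  [-9, -10]

Apply the min-plus product entry-by-entry:
  C[0][0] = min over k of (A[0][0] + B[0][0] = 3 + 8 = 11, A[0][1] + B[1][0] = -5 + -4 = -9) = -9 (attained at k = 1)
  C[0][1] = min over k of (A[0][0] + B[0][1] = 3 + -5 = -2, A[0][1] + B[1][1] = -5 + -1 = -6) = -6 (attained at k = 1)
  C[1][0] = min over k of (A[1][0] + B[0][0] = -5 + 8 = 3, A[1][1] + B[1][0] = -5 + -4 = -9) = -9 (attained at k = 1)
  C[1][1] = min over k of (A[1][0] + B[0][1] = -5 + -5 = -10, A[1][1] + B[1][1] = -5 + -1 = -6) = -10 (attained at k = 0)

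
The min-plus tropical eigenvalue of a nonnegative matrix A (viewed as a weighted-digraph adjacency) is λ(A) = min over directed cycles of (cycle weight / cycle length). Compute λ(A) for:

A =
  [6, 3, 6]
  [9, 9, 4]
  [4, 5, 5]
λ(A) = 11/3

Enumerate directed cycles and compute their means (weight / length). Sample:
  cycle 0 → 0: weight = 6, length = 1, mean = 6/1 ≈ 6.000
  cycle 1 → 1: weight = 9, length = 1, mean = 9/1 ≈ 9.000
  cycle 2 → 2: weight = 5, length = 1, mean = 5/1 ≈ 5.000
  cycle 0 → 1 → 0: weight = 12, length = 2, mean = 12/2 ≈ 6.000
  cycle 0 → 2 → 0: weight = 10, length = 2, mean = 10/2 ≈ 5.000
  cycle 1 → 0 → 1: weight = 12, length = 2, mean = 12/2 ≈ 6.000
Minimum mean = 3.667, attained e.g. along the cycle 0 → 1 → 2 → 0 with weight 11 and length 3. So λ(A) = 11/3 = 11/3.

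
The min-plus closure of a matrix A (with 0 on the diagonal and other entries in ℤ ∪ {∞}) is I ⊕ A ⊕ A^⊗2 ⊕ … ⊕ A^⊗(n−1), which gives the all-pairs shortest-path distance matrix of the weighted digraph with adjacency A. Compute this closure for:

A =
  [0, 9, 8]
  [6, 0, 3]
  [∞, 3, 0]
Closure =
  [0, 9, 8]
  [6, 0, 3]
  [9, 3, 0]

This is the Floyd-Warshall all-pairs shortest-path computation. For each intermediate vertex k = 0, 1, …, 2, update dist[i][j] ← min(dist[i][j], dist[i][k] + dist[k][j]). The final matrix gives, for each (i, j), the minimum total weight of any directed path from i to j (possibly empty when i = j).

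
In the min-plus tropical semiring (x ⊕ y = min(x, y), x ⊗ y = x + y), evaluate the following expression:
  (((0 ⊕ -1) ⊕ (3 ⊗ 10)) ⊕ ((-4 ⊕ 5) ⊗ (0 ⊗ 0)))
(((0 ⊕ -1) ⊕ (3 ⊗ 10)) ⊕ ((-4 ⊕ 5) ⊗ (0 ⊗ 0))) = -4

Expand innermost to outermost. Recall ⊕ takes the minimum of its arguments and ⊗ takes their sum. Working out the expression (((0 ⊕ -1) ⊕ (3 ⊗ 10)) ⊕ ((-4 ⊕ 5) ⊗ (0 ⊗ 0))) gives -4.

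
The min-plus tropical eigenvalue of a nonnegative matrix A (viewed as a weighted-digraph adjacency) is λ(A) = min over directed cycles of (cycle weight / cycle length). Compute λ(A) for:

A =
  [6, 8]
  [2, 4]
λ(A) = 4

Enumerate directed cycles and compute their means (weight / length). Sample:
  cycle 0 → 0: weight = 6, length = 1, mean = 6/1 ≈ 6.000
  cycle 1 → 1: weight = 4, length = 1, mean = 4/1 ≈ 4.000
  cycle 0 → 1 → 0: weight = 10, length = 2, mean = 10/2 ≈ 5.000
  cycle 1 → 0 → 1: weight = 10, length = 2, mean = 10/2 ≈ 5.000
Minimum mean = 4.000, attained e.g. along the cycle 1 → 1 with weight 4 and length 1. So λ(A) = 4/1 = 4.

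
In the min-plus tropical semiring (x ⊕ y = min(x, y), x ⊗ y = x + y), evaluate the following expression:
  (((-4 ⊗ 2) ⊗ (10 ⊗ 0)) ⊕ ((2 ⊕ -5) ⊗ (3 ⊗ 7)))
(((-4 ⊗ 2) ⊗ (10 ⊗ 0)) ⊕ ((2 ⊕ -5) ⊗ (3 ⊗ 7))) = 5

Expand innermost to outermost. Recall ⊕ takes the minimum of its arguments and ⊗ takes their sum. Working out the expression (((-4 ⊗ 2) ⊗ (10 ⊗ 0)) ⊕ ((2 ⊕ -5) ⊗ (3 ⊗ 7))) gives 5.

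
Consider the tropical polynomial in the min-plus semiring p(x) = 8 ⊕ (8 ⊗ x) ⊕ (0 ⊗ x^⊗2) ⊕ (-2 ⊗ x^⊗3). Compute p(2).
p(2) = 4

A tropical monomial a ⊗ x^⊗i evaluates to a + i · x. Evaluating each term at x = 2:
  Term 0 contributes 8 + 0 · 2 = 8
  Term 1 contributes 8 + 1 · 2 = 10
  Term 2 contributes 0 + 2 · 2 = 4
  Term 3 contributes -2 + 3 · 2 = 4
p(2) = ⊕ of these = min[8, 10, 4, 4] = 4.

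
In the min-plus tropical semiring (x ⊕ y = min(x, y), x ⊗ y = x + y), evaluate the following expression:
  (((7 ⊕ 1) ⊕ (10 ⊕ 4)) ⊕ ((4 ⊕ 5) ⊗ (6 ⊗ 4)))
(((7 ⊕ 1) ⊕ (10 ⊕ 4)) ⊕ ((4 ⊕ 5) ⊗ (6 ⊗ 4))) = 1

Expand innermost to outermost. Recall ⊕ takes the minimum of its arguments and ⊗ takes their sum. Working out the expression (((7 ⊕ 1) ⊕ (10 ⊕ 4)) ⊕ ((4 ⊕ 5) ⊗ (6 ⊗ 4))) gives 1.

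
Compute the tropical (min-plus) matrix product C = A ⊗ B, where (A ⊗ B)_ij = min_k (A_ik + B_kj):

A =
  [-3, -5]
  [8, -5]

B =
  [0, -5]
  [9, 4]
A ⊗ B =
  [-3, -8]
  [4, -1]

Apply the min-plus product entry-by-entry:
  C[0][0] = min over k of (A[0][0] + B[0][0] = -3 + 0 = -3, A[0][1] + B[1][0] = -5 + 9 = 4) = -3 (attained at k = 0)
  C[0][1] = min over k of (A[0][0] + B[0][1] = -3 + -5 = -8, A[0][1] + B[1][1] = -5 + 4 = -1) = -8 (attained at k = 0)
  C[1][0] = min over k of (A[1][0] + B[0][0] = 8 + 0 = 8, A[1][1] + B[1][0] = -5 + 9 = 4) = 4 (attained at k = 1)
  C[1][1] = min over k of (A[1][0] + B[0][1] = 8 + -5 = 3, A[1][1] + B[1][1] = -5 + 4 = -1) = -1 (attained at k = 1)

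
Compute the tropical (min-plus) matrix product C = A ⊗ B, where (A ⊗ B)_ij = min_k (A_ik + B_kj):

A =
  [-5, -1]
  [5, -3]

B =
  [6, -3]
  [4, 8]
A ⊗ B =
  [1, -8]
  [1, 2]

Apply the min-plus product entry-by-entry:
  C[0][0] = min over k of (A[0][0] + B[0][0] = -5 + 6 = 1, A[0][1] + B[1][0] = -1 + 4 = 3) = 1 (attained at k = 0)
  C[0][1] = min over k of (A[0][0] + B[0][1] = -5 + -3 = -8, A[0][1] + B[1][1] = -1 + 8 = 7) = -8 (attained at k = 0)
  C[1][0] = min over k of (A[1][0] + B[0][0] = 5 + 6 = 11, A[1][1] + B[1][0] = -3 + 4 = 1) = 1 (attained at k = 1)
  C[1][1] = min over k of (A[1][0] + B[0][1] = 5 + -3 = 2, A[1][1] + B[1][1] = -3 + 8 = 5) = 2 (attained at k = 0)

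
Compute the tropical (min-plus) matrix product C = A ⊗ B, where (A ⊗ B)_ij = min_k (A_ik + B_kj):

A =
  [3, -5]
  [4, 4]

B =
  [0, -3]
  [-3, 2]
A ⊗ B =
  [-8, -3]
  [1, 1]

Apply the min-plus product entry-by-entry:
  C[0][0] = min over k of (A[0][0] + B[0][0] = 3 + 0 = 3, A[0][1] + B[1][0] = -5 + -3 = -8) = -8 (attained at k = 1)
  C[0][1] = min over k of (A[0][0] + B[0][1] = 3 + -3 = 0, A[0][1] + B[1][1] = -5 + 2 = -3) = -3 (attained at k = 1)
  C[1][0] = min over k of (A[1][0] + B[0][0] = 4 + 0 = 4, A[1][1] + B[1][0] = 4 + -3 = 1) = 1 (attained at k = 1)
  C[1][1] = min over k of (A[1][0] + B[0][1] = 4 + -3 = 1, A[1][1] + B[1][1] = 4 + 2 = 6) = 1 (attained at k = 0)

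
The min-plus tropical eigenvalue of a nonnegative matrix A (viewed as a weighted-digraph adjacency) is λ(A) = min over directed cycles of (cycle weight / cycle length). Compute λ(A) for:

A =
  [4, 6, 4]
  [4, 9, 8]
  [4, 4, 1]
λ(A) = 1

Enumerate directed cycles and compute their means (weight / length). Sample:
  cycle 0 → 0: weight = 4, length = 1, mean = 4/1 ≈ 4.000
  cycle 1 → 1: weight = 9, length = 1, mean = 9/1 ≈ 9.000
  cycle 2 → 2: weight = 1, length = 1, mean = 1/1 ≈ 1.000
  cycle 0 → 1 → 0: weight = 10, length = 2, mean = 10/2 ≈ 5.000
  cycle 0 → 2 → 0: weight = 8, length = 2, mean = 8/2 ≈ 4.000
  cycle 1 → 0 → 1: weight = 10, length = 2, mean = 10/2 ≈ 5.000
Minimum mean = 1.000, attained e.g. along the cycle 2 → 2 with weight 1 and length 1. So λ(A) = 1/1 = 1.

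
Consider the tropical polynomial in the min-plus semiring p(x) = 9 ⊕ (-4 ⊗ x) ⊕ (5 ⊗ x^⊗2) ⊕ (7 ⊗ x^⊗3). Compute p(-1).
p(-1) = -5

A tropical monomial a ⊗ x^⊗i evaluates to a + i · x. Evaluating each term at x = -1:
  Term 0 contributes 9 + 0 · -1 = 9
  Term 1 contributes -4 + 1 · -1 = -5
  Term 2 contributes 5 + 2 · -1 = 3
  Term 3 contributes 7 + 3 · -1 = 4
p(-1) = ⊕ of these = min[9, -5, 3, 4] = -5.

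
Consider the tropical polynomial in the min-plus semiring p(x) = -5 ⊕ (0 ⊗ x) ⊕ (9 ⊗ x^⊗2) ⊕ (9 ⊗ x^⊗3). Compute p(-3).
p(-3) = -5

A tropical monomial a ⊗ x^⊗i evaluates to a + i · x. Evaluating each term at x = -3:
  Term 0 contributes -5 + 0 · -3 = -5
  Term 1 contributes 0 + 1 · -3 = -3
  Term 2 contributes 9 + 2 · -3 = 3
  Term 3 contributes 9 + 3 · -3 = 0
p(-3) = ⊕ of these = min[-5, -3, 3, 0] = -5.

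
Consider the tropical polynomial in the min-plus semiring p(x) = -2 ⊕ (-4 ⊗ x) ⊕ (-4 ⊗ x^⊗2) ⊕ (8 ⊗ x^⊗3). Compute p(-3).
p(-3) = -10

A tropical monomial a ⊗ x^⊗i evaluates to a + i · x. Evaluating each term at x = -3:
  Term 0 contributes -2 + 0 · -3 = -2
  Term 1 contributes -4 + 1 · -3 = -7
  Term 2 contributes -4 + 2 · -3 = -10
  Term 3 contributes 8 + 3 · -3 = -1
p(-3) = ⊕ of these = min[-2, -7, -10, -1] = -10.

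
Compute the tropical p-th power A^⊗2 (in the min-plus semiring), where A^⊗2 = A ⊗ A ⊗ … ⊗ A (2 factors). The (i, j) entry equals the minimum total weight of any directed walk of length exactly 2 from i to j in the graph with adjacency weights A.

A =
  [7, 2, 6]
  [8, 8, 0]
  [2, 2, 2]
A^⊗2 =
  [8, 8, 2]
  [2, 2, 2]
  [4, 4, 2]

Each entry (A^⊗2)_ij equals the minimum over all length-2 walks i = v_0 → v_1 → … → v_2 = j of Σ_t A[v_t][v_{t+1}]. For example, for (i, j) = (0, 2) we minimise over 3 possible intermediate vertex sequences; the minimum is 2, attained along the walk 0 → 1 → 2.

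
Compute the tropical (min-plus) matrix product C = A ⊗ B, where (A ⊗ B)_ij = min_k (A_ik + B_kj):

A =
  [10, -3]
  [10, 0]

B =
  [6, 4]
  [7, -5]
A ⊗ B =
  [4, -8]
  [7, -5]

Apply the min-plus product entry-by-entry:
  C[0][0] = min over k of (A[0][0] + B[0][0] = 10 + 6 = 16, A[0][1] + B[1][0] = -3 + 7 = 4) = 4 (attained at k = 1)
  C[0][1] = min over k of (A[0][0] + B[0][1] = 10 + 4 = 14, A[0][1] + B[1][1] = -3 + -5 = -8) = -8 (attained at k = 1)
  C[1][0] = min over k of (A[1][0] + B[0][0] = 10 + 6 = 16, A[1][1] + B[1][0] = 0 + 7 = 7) = 7 (attained at k = 1)
  C[1][1] = min over k of (A[1][0] + B[0][1] = 10 + 4 = 14, A[1][1] + B[1][1] = 0 + -5 = -5) = -5 (attained at k = 1)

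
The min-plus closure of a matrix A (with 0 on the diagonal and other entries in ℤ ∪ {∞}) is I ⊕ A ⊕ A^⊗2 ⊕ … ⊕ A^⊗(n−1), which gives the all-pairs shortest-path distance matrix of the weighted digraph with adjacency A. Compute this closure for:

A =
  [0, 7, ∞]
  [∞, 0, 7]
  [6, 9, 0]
Closure =
  [0, 7, 14]
  [13, 0, 7]
  [6, 9, 0]

This is the Floyd-Warshall all-pairs shortest-path computation. For each intermediate vertex k = 0, 1, …, 2, update dist[i][j] ← min(dist[i][j], dist[i][k] + dist[k][j]). The final matrix gives, for each (i, j), the minimum total weight of any directed path from i to j (possibly empty when i = j).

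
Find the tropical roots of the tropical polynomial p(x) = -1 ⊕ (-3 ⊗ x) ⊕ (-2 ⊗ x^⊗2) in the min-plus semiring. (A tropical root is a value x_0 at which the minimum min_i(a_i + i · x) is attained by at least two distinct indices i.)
Roots: {-1, 2}

Each tropical root is a break point of the lower envelope of the lines y = a_i + i · x (there are 3 lines, with slopes 0, 1, ..., 2). Only the lines that attain the minimum somewhere contribute to roots; other lines are dominated. Here the surviving (envelope) indices are i = 2, i = 1, i = 0.
Intersections between consecutive envelope lines give the roots: for adjacent envelope indices i < j the intersection is x = (a_i − a_j) / (j − i). Reading off the sorted break points: {-1, 2}.
Verification: at each break x_0, at least two indices attain the minimum of min_i(a_i + i · x_0).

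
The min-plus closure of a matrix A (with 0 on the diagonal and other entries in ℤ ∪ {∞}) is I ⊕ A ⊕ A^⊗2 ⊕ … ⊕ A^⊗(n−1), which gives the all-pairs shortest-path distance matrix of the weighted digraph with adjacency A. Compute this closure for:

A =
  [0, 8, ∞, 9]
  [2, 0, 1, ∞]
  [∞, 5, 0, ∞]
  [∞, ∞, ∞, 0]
Closure =
  [0, 8, 9, 9]
  [2, 0, 1, 11]
  [7, 5, 0, 16]
  [∞, ∞, ∞, 0]

This is the Floyd-Warshall all-pairs shortest-path computation. For each intermediate vertex k = 0, 1, …, 3, update dist[i][j] ← min(dist[i][j], dist[i][k] + dist[k][j]). The final matrix gives, for each (i, j), the minimum total weight of any directed path from i to j (possibly empty when i = j).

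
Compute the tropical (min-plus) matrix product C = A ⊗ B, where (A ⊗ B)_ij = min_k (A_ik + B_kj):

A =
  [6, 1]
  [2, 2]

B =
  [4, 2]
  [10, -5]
A ⊗ B =
  [10, -4]
  [6, -3]

Apply the min-plus product entry-by-entry:
  C[0][0] = min over k of (A[0][0] + B[0][0] = 6 + 4 = 10, A[0][1] + B[1][0] = 1 + 10 = 11) = 10 (attained at k = 0)
  C[0][1] = min over k of (A[0][0] + B[0][1] = 6 + 2 = 8, A[0][1] + B[1][1] = 1 + -5 = -4) = -4 (attained at k = 1)
  C[1][0] = min over k of (A[1][0] + B[0][0] = 2 + 4 = 6, A[1][1] + B[1][0] = 2 + 10 = 12) = 6 (attained at k = 0)
  C[1][1] = min over k of (A[1][0] + B[0][1] = 2 + 2 = 4, A[1][1] + B[1][1] = 2 + -5 = -3) = -3 (attained at k = 1)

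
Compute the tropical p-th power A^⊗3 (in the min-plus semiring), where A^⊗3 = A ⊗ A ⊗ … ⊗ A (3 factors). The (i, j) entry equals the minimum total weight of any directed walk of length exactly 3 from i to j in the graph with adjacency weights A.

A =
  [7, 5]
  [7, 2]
A^⊗3 =
  [14, 9]
  [11, 6]

Each entry (A^⊗3)_ij equals the minimum over all length-3 walks i = v_0 → v_1 → … → v_3 = j of Σ_t A[v_t][v_{t+1}]. For example, for (i, j) = (0, 1) we minimise over 4 possible intermediate vertex sequences; the minimum is 9, attained along the walk 0 → 1 → 1 → 1.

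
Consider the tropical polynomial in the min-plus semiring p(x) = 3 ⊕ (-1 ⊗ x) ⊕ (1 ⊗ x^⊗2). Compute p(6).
p(6) = 3

A tropical monomial a ⊗ x^⊗i evaluates to a + i · x. Evaluating each term at x = 6:
  Term 0 contributes 3 + 0 · 6 = 3
  Term 1 contributes -1 + 1 · 6 = 5
  Term 2 contributes 1 + 2 · 6 = 13
p(6) = ⊕ of these = min[3, 5, 13] = 3.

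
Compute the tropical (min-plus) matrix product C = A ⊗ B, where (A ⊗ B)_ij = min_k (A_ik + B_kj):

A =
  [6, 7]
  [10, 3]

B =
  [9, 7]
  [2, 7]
A ⊗ B =
  [9, 13]
  [5, 10]

Apply the min-plus product entry-by-entry:
  C[0][0] = min over k of (A[0][0] + B[0][0] = 6 + 9 = 15, A[0][1] + B[1][0] = 7 + 2 = 9) = 9 (attained at k = 1)
  C[0][1] = min over k of (A[0][0] + B[0][1] = 6 + 7 = 13, A[0][1] + B[1][1] = 7 + 7 = 14) = 13 (attained at k = 0)
  C[1][0] = min over k of (A[1][0] + B[0][0] = 10 + 9 = 19, A[1][1] + B[1][0] = 3 + 2 = 5) = 5 (attained at k = 1)
  C[1][1] = min over k of (A[1][0] + B[0][1] = 10 + 7 = 17, A[1][1] + B[1][1] = 3 + 7 = 10) = 10 (attained at k = 1)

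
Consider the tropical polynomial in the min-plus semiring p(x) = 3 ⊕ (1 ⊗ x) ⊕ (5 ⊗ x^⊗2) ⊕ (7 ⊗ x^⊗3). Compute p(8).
p(8) = 3

A tropical monomial a ⊗ x^⊗i evaluates to a + i · x. Evaluating each term at x = 8:
  Term 0 contributes 3 + 0 · 8 = 3
  Term 1 contributes 1 + 1 · 8 = 9
  Term 2 contributes 5 + 2 · 8 = 21
  Term 3 contributes 7 + 3 · 8 = 31
p(8) = ⊕ of these = min[3, 9, 21, 31] = 3.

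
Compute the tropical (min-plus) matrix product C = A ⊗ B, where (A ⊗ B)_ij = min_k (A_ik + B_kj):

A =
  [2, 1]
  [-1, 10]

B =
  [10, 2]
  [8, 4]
A ⊗ B =
  [9, 4]
  [9, 1]

Apply the min-plus product entry-by-entry:
  C[0][0] = min over k of (A[0][0] + B[0][0] = 2 + 10 = 12, A[0][1] + B[1][0] = 1 + 8 = 9) = 9 (attained at k = 1)
  C[0][1] = min over k of (A[0][0] + B[0][1] = 2 + 2 = 4, A[0][1] + B[1][1] = 1 + 4 = 5) = 4 (attained at k = 0)
  C[1][0] = min over k of (A[1][0] + B[0][0] = -1 + 10 = 9, A[1][1] + B[1][0] = 10 + 8 = 18) = 9 (attained at k = 0)
  C[1][1] = min over k of (A[1][0] + B[0][1] = -1 + 2 = 1, A[1][1] + B[1][1] = 10 + 4 = 14) = 1 (attained at k = 0)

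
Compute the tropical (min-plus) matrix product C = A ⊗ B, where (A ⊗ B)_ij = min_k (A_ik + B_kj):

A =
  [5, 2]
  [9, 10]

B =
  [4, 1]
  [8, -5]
A ⊗ B =
  [9, -3]
  [13, 5]

Apply the min-plus product entry-by-entry:
  C[0][0] = min over k of (A[0][0] + B[0][0] = 5 + 4 = 9, A[0][1] + B[1][0] = 2 + 8 = 10) = 9 (attained at k = 0)
  C[0][1] = min over k of (A[0][0] + B[0][1] = 5 + 1 = 6, A[0][1] + B[1][1] = 2 + -5 = -3) = -3 (attained at k = 1)
  C[1][0] = min over k of (A[1][0] + B[0][0] = 9 + 4 = 13, A[1][1] + B[1][0] = 10 + 8 = 18) = 13 (attained at k = 0)
  C[1][1] = min over k of (A[1][0] + B[0][1] = 9 + 1 = 10, A[1][1] + B[1][1] = 10 + -5 = 5) = 5 (attained at k = 1)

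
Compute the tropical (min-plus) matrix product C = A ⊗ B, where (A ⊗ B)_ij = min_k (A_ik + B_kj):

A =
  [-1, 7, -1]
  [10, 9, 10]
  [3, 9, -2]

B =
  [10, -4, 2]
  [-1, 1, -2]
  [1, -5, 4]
A ⊗ B =
  [0, -6, 1]
  [8, 5, 7]
  [-1, -7, 2]

Apply the min-plus product entry-by-entry:
  C[0][0] = min over k of (A[0][0] + B[0][0] = -1 + 10 = 9, A[0][1] + B[1][0] = 7 + -1 = 6, A[0][2] + B[2][0] = -1 + 1 = 0) = 0 (attained at k = 2)
  C[0][1] = min over k of (A[0][0] + B[0][1] = -1 + -4 = -5, A[0][1] + B[1][1] = 7 + 1 = 8, A[0][2] + B[2][1] = -1 + -5 = -6) = -6 (attained at k = 2)
  C[0][2] = min over k of (A[0][0] + B[0][2] = -1 + 2 = 1, A[0][1] + B[1][2] = 7 + -2 = 5, A[0][2] + B[2][2] = -1 + 4 = 3) = 1 (attained at k = 0)
  C[1][0] = min over k of (A[1][0] + B[0][0] = 10 + 10 = 20, A[1][1] + B[1][0] = 9 + -1 = 8, A[1][2] + B[2][0] = 10 + 1 = 11) = 8 (attained at k = 1)
  C[1][1] = min over k of (A[1][0] + B[0][1] = 10 + -4 = 6, A[1][1] + B[1][1] = 9 + 1 = 10, A[1][2] + B[2][1] = 10 + -5 = 5) = 5 (attained at k = 2)
  C[1][2] = min over k of (A[1][0] + B[0][2] = 10 + 2 = 12, A[1][1] + B[1][2] = 9 + -2 = 7, A[1][2] + B[2][2] = 10 + 4 = 14) = 7 (attained at k = 1)
  C[2][0] = min over k of (A[2][0] + B[0][0] = 3 + 10 = 13, A[2][1] + B[1][0] = 9 + -1 = 8, A[2][2] + B[2][0] = -2 + 1 = -1) = -1 (attained at k = 2)
  C[2][1] = min over k of (A[2][0] + B[0][1] = 3 + -4 = -1, A[2][1] + B[1][1] = 9 + 1 = 10, A[2][2] + B[2][1] = -2 + -5 = -7) = -7 (attained at k = 2)
  C[2][2] = min over k of (A[2][0] + B[0][2] = 3 + 2 = 5, A[2][1] + B[1][2] = 9 + -2 = 7, A[2][2] + B[2][2] = -2 + 4 = 2) = 2 (attained at k = 2)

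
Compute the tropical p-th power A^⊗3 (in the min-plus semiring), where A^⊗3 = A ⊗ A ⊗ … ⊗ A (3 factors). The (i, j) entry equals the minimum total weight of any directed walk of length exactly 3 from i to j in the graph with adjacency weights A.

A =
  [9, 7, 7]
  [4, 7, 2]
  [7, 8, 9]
A^⊗3 =
  [16, 17, 16]
  [14, 16, 12]
  [17, 18, 16]

Each entry (A^⊗3)_ij equals the minimum over all length-3 walks i = v_0 → v_1 → … → v_3 = j of Σ_t A[v_t][v_{t+1}]. For example, for (i, j) = (0, 2) we minimise over 9 possible intermediate vertex sequences; the minimum is 16, attained along the walk 0 → 1 → 1 → 2.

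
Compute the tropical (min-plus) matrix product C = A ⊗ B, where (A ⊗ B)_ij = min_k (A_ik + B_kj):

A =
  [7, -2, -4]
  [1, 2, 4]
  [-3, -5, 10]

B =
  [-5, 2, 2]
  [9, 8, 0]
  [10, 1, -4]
A ⊗ B =
  [2, -3, -8]
  [-4, 3, 0]
  [-8, -1, -5]

Apply the min-plus product entry-by-entry:
  C[0][0] = min over k of (A[0][0] + B[0][0] = 7 + -5 = 2, A[0][1] + B[1][0] = -2 + 9 = 7, A[0][2] + B[2][0] = -4 + 10 = 6) = 2 (attained at k = 0)
  C[0][1] = min over k of (A[0][0] + B[0][1] = 7 + 2 = 9, A[0][1] + B[1][1] = -2 + 8 = 6, A[0][2] + B[2][1] = -4 + 1 = -3) = -3 (attained at k = 2)
  C[0][2] = min over k of (A[0][0] + B[0][2] = 7 + 2 = 9, A[0][1] + B[1][2] = -2 + 0 = -2, A[0][2] + B[2][2] = -4 + -4 = -8) = -8 (attained at k = 2)
  C[1][0] = min over k of (A[1][0] + B[0][0] = 1 + -5 = -4, A[1][1] + B[1][0] = 2 + 9 = 11, A[1][2] + B[2][0] = 4 + 10 = 14) = -4 (attained at k = 0)
  C[1][1] = min over k of (A[1][0] + B[0][1] = 1 + 2 = 3, A[1][1] + B[1][1] = 2 + 8 = 10, A[1][2] + B[2][1] = 4 + 1 = 5) = 3 (attained at k = 0)
  C[1][2] = min over k of (A[1][0] + B[0][2] = 1 + 2 = 3, A[1][1] + B[1][2] = 2 + 0 = 2, A[1][2] + B[2][2] = 4 + -4 = 0) = 0 (attained at k = 2)
  C[2][0] = min over k of (A[2][0] + B[0][0] = -3 + -5 = -8, A[2][1] + B[1][0] = -5 + 9 = 4, A[2][2] + B[2][0] = 10 + 10 = 20) = -8 (attained at k = 0)
  C[2][1] = min over k of (A[2][0] + B[0][1] = -3 + 2 = -1, A[2][1] + B[1][1] = -5 + 8 = 3, A[2][2] + B[2][1] = 10 + 1 = 11) = -1 (attained at k = 0)
  C[2][2] = min over k of (A[2][0] + B[0][2] = -3 + 2 = -1, A[2][1] + B[1][2] = -5 + 0 = -5, A[2][2] + B[2][2] = 10 + -4 = 6) = -5 (attained at k = 1)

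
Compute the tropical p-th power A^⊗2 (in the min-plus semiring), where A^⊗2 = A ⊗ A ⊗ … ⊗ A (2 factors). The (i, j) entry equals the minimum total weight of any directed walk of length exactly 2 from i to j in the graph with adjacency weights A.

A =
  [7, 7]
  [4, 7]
A^⊗2 =
  [11, 14]
  [11, 11]

Each entry (A^⊗2)_ij equals the minimum over all length-2 walks i = v_0 → v_1 → … → v_2 = j of Σ_t A[v_t][v_{t+1}]. For example, for (i, j) = (0, 1) we minimise over 2 possible intermediate vertex sequences; the minimum is 14, attained along the walk 0 → 0 → 1.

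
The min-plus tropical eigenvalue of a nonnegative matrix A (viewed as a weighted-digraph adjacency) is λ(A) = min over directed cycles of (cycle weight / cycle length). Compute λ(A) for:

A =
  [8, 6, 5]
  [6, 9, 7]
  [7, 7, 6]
λ(A) = 6

Enumerate directed cycles and compute their means (weight / length). Sample:
  cycle 0 → 0: weight = 8, length = 1, mean = 8/1 ≈ 8.000
  cycle 1 → 1: weight = 9, length = 1, mean = 9/1 ≈ 9.000
  cycle 2 → 2: weight = 6, length = 1, mean = 6/1 ≈ 6.000
  cycle 0 → 1 → 0: weight = 12, length = 2, mean = 12/2 ≈ 6.000
  cycle 0 → 2 → 0: weight = 12, length = 2, mean = 12/2 ≈ 6.000
  cycle 1 → 0 → 1: weight = 12, length = 2, mean = 12/2 ≈ 6.000
Minimum mean = 6.000, attained e.g. along the cycle 2 → 2 with weight 6 and length 1. So λ(A) = 6/1 = 6.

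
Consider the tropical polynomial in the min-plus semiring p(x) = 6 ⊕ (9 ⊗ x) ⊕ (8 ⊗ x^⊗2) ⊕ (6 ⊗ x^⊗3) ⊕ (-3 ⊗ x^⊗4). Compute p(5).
p(5) = 6

A tropical monomial a ⊗ x^⊗i evaluates to a + i · x. Evaluating each term at x = 5:
  Term 0 contributes 6 + 0 · 5 = 6
  Term 1 contributes 9 + 1 · 5 = 14
  Term 2 contributes 8 + 2 · 5 = 18
  Term 3 contributes 6 + 3 · 5 = 21
  Term 4 contributes -3 + 4 · 5 = 17
p(5) = ⊕ of these = min[6, 14, 18, 21, 17] = 6.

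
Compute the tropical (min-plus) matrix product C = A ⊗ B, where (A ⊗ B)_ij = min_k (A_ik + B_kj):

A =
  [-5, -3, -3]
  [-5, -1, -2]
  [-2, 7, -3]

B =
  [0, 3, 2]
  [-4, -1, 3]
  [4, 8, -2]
A ⊗ B =
  [-7, -4, -5]
  [-5, -2, -4]
  [-2, 1, -5]

Apply the min-plus product entry-by-entry:
  C[0][0] = min over k of (A[0][0] + B[0][0] = -5 + 0 = -5, A[0][1] + B[1][0] = -3 + -4 = -7, A[0][2] + B[2][0] = -3 + 4 = 1) = -7 (attained at k = 1)
  C[0][1] = min over k of (A[0][0] + B[0][1] = -5 + 3 = -2, A[0][1] + B[1][1] = -3 + -1 = -4, A[0][2] + B[2][1] = -3 + 8 = 5) = -4 (attained at k = 1)
  C[0][2] = min over k of (A[0][0] + B[0][2] = -5 + 2 = -3, A[0][1] + B[1][2] = -3 + 3 = 0, A[0][2] + B[2][2] = -3 + -2 = -5) = -5 (attained at k = 2)
  C[1][0] = min over k of (A[1][0] + B[0][0] = -5 + 0 = -5, A[1][1] + B[1][0] = -1 + -4 = -5, A[1][2] + B[2][0] = -2 + 4 = 2) = -5 (attained at k = 0)
  C[1][1] = min over k of (A[1][0] + B[0][1] = -5 + 3 = -2, A[1][1] + B[1][1] = -1 + -1 = -2, A[1][2] + B[2][1] = -2 + 8 = 6) = -2 (attained at k = 0)
  C[1][2] = min over k of (A[1][0] + B[0][2] = -5 + 2 = -3, A[1][1] + B[1][2] = -1 + 3 = 2, A[1][2] + B[2][2] = -2 + -2 = -4) = -4 (attained at k = 2)
  C[2][0] = min over k of (A[2][0] + B[0][0] = -2 + 0 = -2, A[2][1] + B[1][0] = 7 + -4 = 3, A[2][2] + B[2][0] = -3 + 4 = 1) = -2 (attained at k = 0)
  C[2][1] = min over k of (A[2][0] + B[0][1] = -2 + 3 = 1, A[2][1] + B[1][1] = 7 + -1 = 6, A[2][2] + B[2][1] = -3 + 8 = 5) = 1 (attained at k = 0)
  C[2][2] = min over k of (A[2][0] + B[0][2] = -2 + 2 = 0, A[2][1] + B[1][2] = 7 + 3 = 10, A[2][2] + B[2][2] = -3 + -2 = -5) = -5 (attained at k = 2)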